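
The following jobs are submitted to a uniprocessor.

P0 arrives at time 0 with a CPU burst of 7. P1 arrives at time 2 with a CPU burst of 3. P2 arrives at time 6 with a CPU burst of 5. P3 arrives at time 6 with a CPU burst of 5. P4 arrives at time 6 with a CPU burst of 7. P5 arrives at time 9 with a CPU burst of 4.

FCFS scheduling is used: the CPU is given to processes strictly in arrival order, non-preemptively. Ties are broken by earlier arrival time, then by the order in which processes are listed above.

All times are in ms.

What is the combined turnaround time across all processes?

81

Schedule: | P0 0-7 | P1 7-10 | P2 10-15 | P3 15-20 | P4 20-27 | P5 27-31 |
Completion: P0=7  P1=10  P2=15  P3=20  P4=27  P5=31
Turnaround (C−A): P0=7  P1=8  P2=9  P3=14  P4=21  P5=22
Turnaround = completion − arrival: P0=7, P1=8, P2=9, P3=14, P4=21, P5=22
Total turnaround = 7 + 8 + 9 + 14 + 21 + 22 = 81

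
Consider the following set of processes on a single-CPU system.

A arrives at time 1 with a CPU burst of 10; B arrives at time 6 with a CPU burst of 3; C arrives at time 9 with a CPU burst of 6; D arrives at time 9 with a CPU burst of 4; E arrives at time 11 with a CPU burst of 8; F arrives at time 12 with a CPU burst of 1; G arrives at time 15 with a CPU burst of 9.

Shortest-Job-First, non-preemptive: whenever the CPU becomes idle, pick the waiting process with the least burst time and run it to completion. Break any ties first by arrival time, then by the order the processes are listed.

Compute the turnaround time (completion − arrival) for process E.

Schedule: | idle 0-1 | A 1-11 | B 11-14 | F 14-15 | D 15-19 | C 19-25 | E 25-33 | G 33-42 |
Completion: A=11  B=14  C=25  D=19  E=33  F=15  G=42
Turnaround (C−A): A=10  B=8  C=16  D=10  E=22  F=3  G=27
Turnaround(E) = completion − arrival = 33 − 11 = 22

22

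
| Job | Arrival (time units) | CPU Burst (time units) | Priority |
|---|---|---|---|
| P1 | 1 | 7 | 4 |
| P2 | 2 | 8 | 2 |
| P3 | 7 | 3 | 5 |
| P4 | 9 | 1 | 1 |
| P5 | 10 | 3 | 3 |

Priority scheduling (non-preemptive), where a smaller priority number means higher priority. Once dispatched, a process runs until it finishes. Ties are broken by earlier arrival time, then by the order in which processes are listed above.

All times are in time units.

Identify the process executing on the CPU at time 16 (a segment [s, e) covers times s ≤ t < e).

P4

Timeline: | idle 0-1 | P1 1-8 | P2 8-16 | P4 16-17 | P5 17-20 | P3 20-23 |
Completion: P1=8  P2=16  P3=23  P4=17  P5=20
Turnaround (C−A): P1=7  P2=14  P3=16  P4=8  P5=10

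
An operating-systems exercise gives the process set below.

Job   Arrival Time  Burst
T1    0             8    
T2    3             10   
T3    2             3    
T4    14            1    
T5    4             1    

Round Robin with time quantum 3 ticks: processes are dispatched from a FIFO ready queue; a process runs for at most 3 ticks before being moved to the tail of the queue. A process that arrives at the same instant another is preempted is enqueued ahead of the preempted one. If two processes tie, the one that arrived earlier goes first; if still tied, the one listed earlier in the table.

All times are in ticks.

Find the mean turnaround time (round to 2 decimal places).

11.20

Timeline: | T1 0-3 | T3 3-6 | T2 6-9 | T1 9-12 | T5 12-13 | T2 13-16 | T1 16-18 | T4 18-19 | T2 19-23 |
Completion: T1=18  T2=23  T3=6  T4=19  T5=13
Turnaround times: T1=18, T2=20, T3=4, T4=5, T5=9
Average turnaround = (18+20+4+5+9) / 5 = 56/5 = 11.20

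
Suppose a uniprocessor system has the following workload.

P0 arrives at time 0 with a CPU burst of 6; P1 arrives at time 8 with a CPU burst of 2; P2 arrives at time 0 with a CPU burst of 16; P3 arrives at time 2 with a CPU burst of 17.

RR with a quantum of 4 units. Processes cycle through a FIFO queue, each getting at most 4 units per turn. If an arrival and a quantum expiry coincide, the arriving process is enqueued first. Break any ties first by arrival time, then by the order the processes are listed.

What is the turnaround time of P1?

Timeline: | P0 0-4 | P2 4-8 | P3 8-12 | P0 12-14 | P1 14-16 | P2 16-20 | P3 20-24 | P2 24-28 | P3 28-32 | P2 32-36 | P3 36-41 |
Completion: P0=14  P1=16  P2=36  P3=41
Turnaround(P1) = completion − arrival = 16 − 8 = 8

8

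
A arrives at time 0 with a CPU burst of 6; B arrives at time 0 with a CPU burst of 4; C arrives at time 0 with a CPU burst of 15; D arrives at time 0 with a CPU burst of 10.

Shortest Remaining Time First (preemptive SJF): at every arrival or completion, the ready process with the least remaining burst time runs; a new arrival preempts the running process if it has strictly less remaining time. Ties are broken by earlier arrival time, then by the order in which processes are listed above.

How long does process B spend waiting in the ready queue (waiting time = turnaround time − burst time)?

Timeline: | B 0-4 | A 4-10 | D 10-20 | C 20-35 |
Completion: A=10  B=4  C=35  D=20
Turnaround (C−A): A=10  B=4  C=35  D=20
Waiting(B) = turnaround − burst = 4 − 4 = 0

0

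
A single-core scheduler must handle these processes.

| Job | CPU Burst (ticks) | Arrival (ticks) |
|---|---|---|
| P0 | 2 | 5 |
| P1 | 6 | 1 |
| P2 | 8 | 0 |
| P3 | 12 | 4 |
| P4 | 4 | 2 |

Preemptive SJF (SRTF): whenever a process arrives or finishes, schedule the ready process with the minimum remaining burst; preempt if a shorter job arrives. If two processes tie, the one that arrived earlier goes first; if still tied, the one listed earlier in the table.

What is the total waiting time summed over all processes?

Gantt: | P2 0-1 | P1 1-2 | P4 2-6 | P0 6-8 | P1 8-13 | P2 13-20 | P3 20-32 |
Completion: P0=8  P1=13  P2=20  P3=32  P4=6
Waiting = turnaround − burst: P0=1, P1=6, P2=12, P3=16, P4=0
Total waiting = 1 + 6 + 12 + 16 + 0 = 35

35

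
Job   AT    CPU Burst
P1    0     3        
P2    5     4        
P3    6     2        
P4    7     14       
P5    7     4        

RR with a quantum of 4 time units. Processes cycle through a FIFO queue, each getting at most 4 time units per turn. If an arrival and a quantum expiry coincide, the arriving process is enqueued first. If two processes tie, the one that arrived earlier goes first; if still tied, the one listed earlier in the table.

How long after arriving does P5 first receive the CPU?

Schedule: | P1 0-3 | idle 3-5 | P2 5-9 | P3 9-11 | P4 11-15 | P5 15-19 | P4 19-29 |
Completion: P1=3  P2=9  P3=11  P4=29  P5=19
Response(P5) = first start − arrival = 15 − 7 = 8

8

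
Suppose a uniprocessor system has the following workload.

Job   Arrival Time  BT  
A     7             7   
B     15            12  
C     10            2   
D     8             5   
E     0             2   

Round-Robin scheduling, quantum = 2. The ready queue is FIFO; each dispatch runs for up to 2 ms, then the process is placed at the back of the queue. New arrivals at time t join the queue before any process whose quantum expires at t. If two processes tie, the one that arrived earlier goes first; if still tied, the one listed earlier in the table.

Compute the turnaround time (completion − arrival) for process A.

16

Timeline: | E 0-2 | idle 2-7 | A 7-9 | D 9-11 | A 11-13 | C 13-15 | D 15-17 | A 17-19 | B 19-21 | D 21-22 | A 22-23 | B 23-33 |
Completion: A=23  B=33  C=15  D=22  E=2
Turnaround (C−A): A=16  B=18  C=5  D=14  E=2
Turnaround(A) = completion − arrival = 23 − 7 = 16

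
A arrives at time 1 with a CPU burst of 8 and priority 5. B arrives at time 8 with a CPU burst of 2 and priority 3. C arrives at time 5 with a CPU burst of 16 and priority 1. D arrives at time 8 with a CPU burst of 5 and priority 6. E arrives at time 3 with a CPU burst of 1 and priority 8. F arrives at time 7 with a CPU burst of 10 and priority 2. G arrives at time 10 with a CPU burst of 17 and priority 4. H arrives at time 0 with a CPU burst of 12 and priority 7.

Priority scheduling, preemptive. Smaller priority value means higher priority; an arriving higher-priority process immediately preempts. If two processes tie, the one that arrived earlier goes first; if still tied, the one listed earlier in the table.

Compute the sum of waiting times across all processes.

Gantt: | H 0-1 | A 1-5 | C 5-21 | F 21-31 | B 31-33 | G 33-50 | A 50-54 | D 54-59 | H 59-70 | E 70-71 |
Completion: A=54  B=33  C=21  D=59  E=71  F=31  G=50  H=70
Waiting = turnaround − burst: A=45, B=23, C=0, D=46, E=67, F=14, G=23, H=58
Total waiting = 45 + 23 + 0 + 46 + 67 + 14 + 23 + 58 = 276

276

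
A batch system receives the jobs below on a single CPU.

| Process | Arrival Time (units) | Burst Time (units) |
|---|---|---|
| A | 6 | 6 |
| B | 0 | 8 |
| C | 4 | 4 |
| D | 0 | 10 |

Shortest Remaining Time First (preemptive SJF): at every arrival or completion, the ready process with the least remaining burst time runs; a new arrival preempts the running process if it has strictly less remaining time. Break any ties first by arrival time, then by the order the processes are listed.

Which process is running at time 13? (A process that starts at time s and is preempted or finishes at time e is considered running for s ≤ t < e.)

A

Gantt: | B 0-8 | C 8-12 | A 12-18 | D 18-28 |
Completion: A=18  B=8  C=12  D=28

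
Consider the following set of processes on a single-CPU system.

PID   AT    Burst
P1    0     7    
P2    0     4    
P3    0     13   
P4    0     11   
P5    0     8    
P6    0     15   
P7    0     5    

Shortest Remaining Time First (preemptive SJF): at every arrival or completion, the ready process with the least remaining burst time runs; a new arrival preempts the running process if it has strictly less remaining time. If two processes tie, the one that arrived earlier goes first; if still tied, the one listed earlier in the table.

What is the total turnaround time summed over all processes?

Timeline: | P2 0-4 | P7 4-9 | P1 9-16 | P5 16-24 | P4 24-35 | P3 35-48 | P6 48-63 |
Completion: P1=16  P2=4  P3=48  P4=35  P5=24  P6=63  P7=9
Turnaround = completion − arrival: P1=16, P2=4, P3=48, P4=35, P5=24, P6=63, P7=9
Total turnaround = 16 + 4 + 48 + 35 + 24 + 63 + 9 = 199

199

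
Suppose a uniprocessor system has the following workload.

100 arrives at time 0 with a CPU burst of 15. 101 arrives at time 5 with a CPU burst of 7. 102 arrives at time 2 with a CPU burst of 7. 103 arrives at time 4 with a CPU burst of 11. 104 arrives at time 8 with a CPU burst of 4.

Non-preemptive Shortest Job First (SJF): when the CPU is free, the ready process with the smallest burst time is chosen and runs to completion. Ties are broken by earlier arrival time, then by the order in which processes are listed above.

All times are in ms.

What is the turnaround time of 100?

Gantt: | 100 0-15 | 104 15-19 | 102 19-26 | 101 26-33 | 103 33-44 |
Completion: 100=15  101=33  102=26  103=44  104=19
Turnaround(100) = completion − arrival = 15 − 0 = 15

15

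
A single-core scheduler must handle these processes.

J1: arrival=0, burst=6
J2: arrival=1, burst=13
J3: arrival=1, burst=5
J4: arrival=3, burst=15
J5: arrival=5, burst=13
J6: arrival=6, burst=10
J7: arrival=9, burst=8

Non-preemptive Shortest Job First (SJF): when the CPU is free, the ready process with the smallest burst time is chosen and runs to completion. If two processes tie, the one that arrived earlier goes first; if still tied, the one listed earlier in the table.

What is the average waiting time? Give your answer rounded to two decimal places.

19.57

Gantt: | J1 0-6 | J3 6-11 | J7 11-19 | J6 19-29 | J2 29-42 | J5 42-55 | J4 55-70 |
Completion: J1=6  J2=42  J3=11  J4=70  J5=55  J6=29  J7=19
Turnaround (C−A): J1=6  J2=41  J3=10  J4=67  J5=50  J6=23  J7=10
Waiting times: J1=0, J2=28, J3=5, J4=52, J5=37, J6=13, J7=2
Average waiting = (0+28+5+52+37+13+2) / 7 = 137/7 = 19.57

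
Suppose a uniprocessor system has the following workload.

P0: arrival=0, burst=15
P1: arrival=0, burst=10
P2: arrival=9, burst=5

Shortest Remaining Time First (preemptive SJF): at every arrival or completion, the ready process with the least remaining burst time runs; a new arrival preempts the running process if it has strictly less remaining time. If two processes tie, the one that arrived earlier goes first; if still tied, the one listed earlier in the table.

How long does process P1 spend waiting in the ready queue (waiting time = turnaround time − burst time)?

Timeline: | P1 0-10 | P2 10-15 | P0 15-30 |
Completion: P0=30  P1=10  P2=15
Turnaround (C−A): P0=30  P1=10  P2=6
Waiting(P1) = turnaround − burst = 10 − 10 = 0

0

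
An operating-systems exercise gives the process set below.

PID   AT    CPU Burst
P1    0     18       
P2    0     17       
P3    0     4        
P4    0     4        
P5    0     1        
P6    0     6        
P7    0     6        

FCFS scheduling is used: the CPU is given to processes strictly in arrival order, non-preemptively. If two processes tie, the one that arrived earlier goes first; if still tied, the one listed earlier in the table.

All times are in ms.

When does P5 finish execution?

Schedule: | P1 0-18 | P2 18-35 | P3 35-39 | P4 39-43 | P5 43-44 | P6 44-50 | P7 50-56 |
Completion: P1=18  P2=35  P3=39  P4=43  P5=44  P6=50  P7=56
Turnaround (C−A): P1=18  P2=35  P3=39  P4=43  P5=44  P6=50  P7=56

44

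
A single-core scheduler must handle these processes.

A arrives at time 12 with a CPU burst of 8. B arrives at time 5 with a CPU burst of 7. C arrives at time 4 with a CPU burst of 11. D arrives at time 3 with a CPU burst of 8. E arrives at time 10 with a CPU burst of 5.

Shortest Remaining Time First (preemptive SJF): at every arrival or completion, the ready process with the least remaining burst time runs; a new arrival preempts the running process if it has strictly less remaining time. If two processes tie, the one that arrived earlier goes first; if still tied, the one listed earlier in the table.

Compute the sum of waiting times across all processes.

Timeline: | idle 0-3 | D 3-11 | E 11-16 | B 16-23 | A 23-31 | C 31-42 |
Completion: A=31  B=23  C=42  D=11  E=16
Waiting = turnaround − burst: A=11, B=11, C=27, D=0, E=1
Total waiting = 11 + 11 + 27 + 0 + 1 = 50

50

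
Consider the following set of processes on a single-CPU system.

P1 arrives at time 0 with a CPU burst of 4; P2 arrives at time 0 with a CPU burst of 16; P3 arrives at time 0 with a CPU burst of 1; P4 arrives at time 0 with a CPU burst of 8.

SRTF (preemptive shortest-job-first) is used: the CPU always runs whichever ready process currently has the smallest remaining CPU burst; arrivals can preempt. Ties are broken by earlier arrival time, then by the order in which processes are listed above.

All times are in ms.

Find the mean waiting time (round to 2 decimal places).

Timeline: | P3 0-1 | P1 1-5 | P4 5-13 | P2 13-29 |
Completion: P1=5  P2=29  P3=1  P4=13
Turnaround (C−A): P1=5  P2=29  P3=1  P4=13
Waiting times: P1=1, P2=13, P3=0, P4=5
Average waiting = (1+13+0+5) / 4 = 19/4 = 4.75

4.75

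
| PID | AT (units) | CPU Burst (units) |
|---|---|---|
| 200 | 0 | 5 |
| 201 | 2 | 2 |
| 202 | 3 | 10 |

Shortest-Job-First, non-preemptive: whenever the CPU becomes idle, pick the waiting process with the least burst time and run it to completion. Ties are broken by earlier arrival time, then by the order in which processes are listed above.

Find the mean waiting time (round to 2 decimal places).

2.33

Timeline: | 200 0-5 | 201 5-7 | 202 7-17 |
Completion: 200=5  201=7  202=17
Turnaround (C−A): 200=5  201=5  202=14
Waiting times: 200=0, 201=3, 202=4
Average waiting = (0+3+4) / 3 = 7/3 = 2.33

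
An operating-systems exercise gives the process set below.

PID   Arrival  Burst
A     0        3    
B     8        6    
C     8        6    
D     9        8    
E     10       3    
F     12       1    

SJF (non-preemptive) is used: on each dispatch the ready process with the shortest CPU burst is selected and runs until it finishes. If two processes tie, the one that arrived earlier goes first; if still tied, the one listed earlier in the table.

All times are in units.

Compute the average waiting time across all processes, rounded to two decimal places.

5.33

Timeline: | A 0-3 | idle 3-8 | B 8-14 | F 14-15 | E 15-18 | C 18-24 | D 24-32 |
Completion: A=3  B=14  C=24  D=32  E=18  F=15
Waiting times: A=0, B=0, C=10, D=15, E=5, F=2
Average waiting = (0+0+10+15+5+2) / 6 = 32/6 = 5.33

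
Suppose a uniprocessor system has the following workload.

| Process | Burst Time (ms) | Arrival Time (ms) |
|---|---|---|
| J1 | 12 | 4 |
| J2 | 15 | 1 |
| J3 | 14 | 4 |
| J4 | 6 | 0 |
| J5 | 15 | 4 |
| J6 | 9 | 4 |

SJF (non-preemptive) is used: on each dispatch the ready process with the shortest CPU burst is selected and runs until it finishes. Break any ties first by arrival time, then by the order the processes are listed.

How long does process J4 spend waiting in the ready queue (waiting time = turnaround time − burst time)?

Gantt: | J4 0-6 | J6 6-15 | J1 15-27 | J3 27-41 | J2 41-56 | J5 56-71 |
Completion: J1=27  J2=56  J3=41  J4=6  J5=71  J6=15
Turnaround (C−A): J1=23  J2=55  J3=37  J4=6  J5=67  J6=11
Waiting(J4) = turnaround − burst = 6 − 6 = 0

0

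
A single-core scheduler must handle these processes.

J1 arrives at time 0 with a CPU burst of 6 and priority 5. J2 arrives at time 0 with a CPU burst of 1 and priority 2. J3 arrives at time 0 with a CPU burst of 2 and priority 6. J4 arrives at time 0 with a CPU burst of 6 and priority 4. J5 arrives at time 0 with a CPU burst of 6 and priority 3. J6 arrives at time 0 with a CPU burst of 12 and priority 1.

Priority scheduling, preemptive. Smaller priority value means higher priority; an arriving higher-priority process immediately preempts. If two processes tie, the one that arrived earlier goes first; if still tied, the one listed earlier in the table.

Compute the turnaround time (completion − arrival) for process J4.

Timeline: | J6 0-12 | J2 12-13 | J5 13-19 | J4 19-25 | J1 25-31 | J3 31-33 |
Completion: J1=31  J2=13  J3=33  J4=25  J5=19  J6=12
Turnaround(J4) = completion − arrival = 25 − 0 = 25

25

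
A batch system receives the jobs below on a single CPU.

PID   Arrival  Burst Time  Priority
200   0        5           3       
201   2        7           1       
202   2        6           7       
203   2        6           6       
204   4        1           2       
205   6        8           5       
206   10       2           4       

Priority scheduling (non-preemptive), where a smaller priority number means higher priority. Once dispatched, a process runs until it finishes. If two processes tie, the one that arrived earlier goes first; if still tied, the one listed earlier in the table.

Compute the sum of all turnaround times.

106

Schedule: | 200 0-5 | 201 5-12 | 204 12-13 | 206 13-15 | 205 15-23 | 203 23-29 | 202 29-35 |
Completion: 200=5  201=12  202=35  203=29  204=13  205=23  206=15
Turnaround = completion − arrival: 200=5, 201=10, 202=33, 203=27, 204=9, 205=17, 206=5
Total turnaround = 5 + 10 + 33 + 27 + 9 + 17 + 5 = 106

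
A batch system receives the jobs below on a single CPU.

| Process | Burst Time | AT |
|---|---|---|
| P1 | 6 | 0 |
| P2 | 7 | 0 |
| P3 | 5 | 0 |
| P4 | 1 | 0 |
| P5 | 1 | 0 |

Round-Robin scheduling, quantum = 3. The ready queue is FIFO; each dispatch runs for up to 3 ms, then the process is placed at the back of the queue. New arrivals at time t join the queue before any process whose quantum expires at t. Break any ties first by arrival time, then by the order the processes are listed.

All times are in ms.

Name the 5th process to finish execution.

P2

Gantt: | P1 0-3 | P2 3-6 | P3 6-9 | P4 9-10 | P5 10-11 | P1 11-14 | P2 14-17 | P3 17-19 | P2 19-20 |
Completion: P1=14  P2=20  P3=19  P4=10  P5=11
Finish order: P4 → P5 → P1 → P3 → P2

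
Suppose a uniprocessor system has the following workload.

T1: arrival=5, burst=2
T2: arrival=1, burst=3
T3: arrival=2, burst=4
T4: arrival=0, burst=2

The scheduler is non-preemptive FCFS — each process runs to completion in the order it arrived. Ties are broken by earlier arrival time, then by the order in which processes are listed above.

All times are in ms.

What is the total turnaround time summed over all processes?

Timeline: | T4 0-2 | T2 2-5 | T3 5-9 | T1 9-11 |
Completion: T1=11  T2=5  T3=9  T4=2
Turnaround = completion − arrival: T1=6, T2=4, T3=7, T4=2
Total turnaround = 6 + 4 + 7 + 2 = 19

19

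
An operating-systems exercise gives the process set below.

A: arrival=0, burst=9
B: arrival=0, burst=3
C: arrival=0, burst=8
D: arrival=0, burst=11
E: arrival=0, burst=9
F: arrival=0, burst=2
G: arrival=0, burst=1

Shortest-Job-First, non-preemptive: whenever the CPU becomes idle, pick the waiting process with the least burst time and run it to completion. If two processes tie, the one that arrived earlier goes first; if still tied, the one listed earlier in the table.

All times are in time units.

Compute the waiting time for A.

Schedule: | G 0-1 | F 1-3 | B 3-6 | C 6-14 | A 14-23 | E 23-32 | D 32-43 |
Completion: A=23  B=6  C=14  D=43  E=32  F=3  G=1
Turnaround (C−A): A=23  B=6  C=14  D=43  E=32  F=3  G=1
Waiting(A) = turnaround − burst = 23 − 9 = 14

14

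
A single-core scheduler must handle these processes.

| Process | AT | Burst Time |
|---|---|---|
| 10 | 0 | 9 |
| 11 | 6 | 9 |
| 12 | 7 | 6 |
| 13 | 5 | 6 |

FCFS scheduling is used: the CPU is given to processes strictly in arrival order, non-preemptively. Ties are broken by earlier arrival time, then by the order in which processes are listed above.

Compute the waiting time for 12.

Timeline: | 10 0-9 | 13 9-15 | 11 15-24 | 12 24-30 |
Completion: 10=9  11=24  12=30  13=15
Waiting(12) = turnaround − burst = 23 − 6 = 17

17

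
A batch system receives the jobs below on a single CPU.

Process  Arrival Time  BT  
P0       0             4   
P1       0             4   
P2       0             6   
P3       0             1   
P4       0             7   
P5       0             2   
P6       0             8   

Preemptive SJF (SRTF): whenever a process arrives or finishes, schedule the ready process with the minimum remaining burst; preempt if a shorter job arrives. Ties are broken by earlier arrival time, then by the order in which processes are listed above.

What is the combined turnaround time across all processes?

95

Schedule: | P3 0-1 | P5 1-3 | P0 3-7 | P1 7-11 | P2 11-17 | P4 17-24 | P6 24-32 |
Completion: P0=7  P1=11  P2=17  P3=1  P4=24  P5=3  P6=32
Turnaround (C−A): P0=7  P1=11  P2=17  P3=1  P4=24  P5=3  P6=32
Turnaround = completion − arrival: P0=7, P1=11, P2=17, P3=1, P4=24, P5=3, P6=32
Total turnaround = 7 + 11 + 17 + 1 + 24 + 3 + 32 = 95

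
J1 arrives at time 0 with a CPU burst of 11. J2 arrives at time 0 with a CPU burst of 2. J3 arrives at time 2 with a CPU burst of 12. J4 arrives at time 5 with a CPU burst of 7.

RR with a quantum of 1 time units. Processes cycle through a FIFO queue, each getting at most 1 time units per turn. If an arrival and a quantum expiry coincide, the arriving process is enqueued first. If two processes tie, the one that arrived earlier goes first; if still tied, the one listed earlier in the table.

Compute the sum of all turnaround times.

85

Gantt: | J1 0-1 | J2 1-2 | J1 2-3 | J3 3-4 | J2 4-5 | J1 5-6 | J3 6-7 | J4 7-8 | J1 8-9 | J3 9-10 | J4 10-11 | J1 11-12 | J3 12-13 | J4 13-14 | J1 14-15 | J3 15-16 | J4 16-17 | J1 17-18 | J3 18-19 | J4 19-20 | J1 20-21 | J3 21-22 | J4 22-23 | J1 23-24 | J3 24-25 | J4 25-26 | J1 26-27 | J3 27-28 | J1 28-29 | J3 29-32 |
Completion: J1=29  J2=5  J3=32  J4=26
Turnaround = completion − arrival: J1=29, J2=5, J3=30, J4=21
Total turnaround = 29 + 5 + 30 + 21 = 85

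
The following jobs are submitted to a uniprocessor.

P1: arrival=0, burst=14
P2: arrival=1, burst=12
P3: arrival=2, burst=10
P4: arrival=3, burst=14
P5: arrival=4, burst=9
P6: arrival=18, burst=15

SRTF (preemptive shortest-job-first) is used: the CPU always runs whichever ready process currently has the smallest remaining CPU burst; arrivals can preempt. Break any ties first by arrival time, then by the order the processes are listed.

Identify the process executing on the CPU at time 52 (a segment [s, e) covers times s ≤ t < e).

P4

Timeline: | P1 0-1 | P2 1-2 | P3 2-12 | P5 12-21 | P2 21-32 | P1 32-45 | P4 45-59 | P6 59-74 |
Completion: P1=45  P2=32  P3=12  P4=59  P5=21  P6=74
Turnaround (C−A): P1=45  P2=31  P3=10  P4=56  P5=17  P6=56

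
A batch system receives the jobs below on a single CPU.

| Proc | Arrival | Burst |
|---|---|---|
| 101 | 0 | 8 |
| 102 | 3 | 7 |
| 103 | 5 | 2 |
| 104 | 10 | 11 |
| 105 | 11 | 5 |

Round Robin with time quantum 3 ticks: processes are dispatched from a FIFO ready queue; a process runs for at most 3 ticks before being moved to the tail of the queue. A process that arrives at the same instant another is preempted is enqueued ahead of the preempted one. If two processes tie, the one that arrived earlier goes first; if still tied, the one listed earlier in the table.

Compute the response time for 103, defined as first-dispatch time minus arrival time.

Gantt: | 101 0-3 | 102 3-6 | 101 6-9 | 103 9-11 | 102 11-14 | 101 14-16 | 104 16-19 | 105 19-22 | 102 22-23 | 104 23-26 | 105 26-28 | 104 28-33 |
Completion: 101=16  102=23  103=11  104=33  105=28
Turnaround (C−A): 101=16  102=20  103=6  104=23  105=17
Response(103) = first start − arrival = 9 − 5 = 4

4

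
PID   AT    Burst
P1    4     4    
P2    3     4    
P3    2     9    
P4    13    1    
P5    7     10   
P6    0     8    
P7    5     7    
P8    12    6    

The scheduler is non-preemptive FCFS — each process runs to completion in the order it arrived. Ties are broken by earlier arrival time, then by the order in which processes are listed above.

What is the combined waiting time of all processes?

147

Gantt: | P6 0-8 | P3 8-17 | P2 17-21 | P1 21-25 | P7 25-32 | P5 32-42 | P8 42-48 | P4 48-49 |
Completion: P1=25  P2=21  P3=17  P4=49  P5=42  P6=8  P7=32  P8=48
Waiting = turnaround − burst: P1=17, P2=14, P3=6, P4=35, P5=25, P6=0, P7=20, P8=30
Total waiting = 17 + 14 + 6 + 35 + 25 + 0 + 20 + 30 = 147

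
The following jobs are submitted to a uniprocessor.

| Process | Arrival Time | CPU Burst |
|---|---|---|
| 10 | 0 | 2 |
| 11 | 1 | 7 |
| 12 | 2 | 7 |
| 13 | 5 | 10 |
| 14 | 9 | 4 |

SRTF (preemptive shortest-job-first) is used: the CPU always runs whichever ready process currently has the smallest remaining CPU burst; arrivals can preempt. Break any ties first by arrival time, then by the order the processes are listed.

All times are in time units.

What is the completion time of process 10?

2

Schedule: | 10 0-2 | 11 2-9 | 14 9-13 | 12 13-20 | 13 20-30 |
Completion: 10=2  11=9  12=20  13=30  14=13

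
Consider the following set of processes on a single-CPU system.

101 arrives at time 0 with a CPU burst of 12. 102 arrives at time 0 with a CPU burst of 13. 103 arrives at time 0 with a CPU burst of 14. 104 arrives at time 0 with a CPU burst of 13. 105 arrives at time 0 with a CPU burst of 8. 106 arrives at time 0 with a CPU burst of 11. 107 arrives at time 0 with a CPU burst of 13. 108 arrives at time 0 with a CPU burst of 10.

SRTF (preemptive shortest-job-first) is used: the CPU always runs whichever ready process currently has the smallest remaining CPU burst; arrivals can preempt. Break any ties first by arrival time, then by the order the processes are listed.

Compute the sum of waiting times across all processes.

Timeline: | 105 0-8 | 108 8-18 | 106 18-29 | 101 29-41 | 102 41-54 | 104 54-67 | 107 67-80 | 103 80-94 |
Completion: 101=41  102=54  103=94  104=67  105=8  106=29  107=80  108=18
Turnaround (C−A): 101=41  102=54  103=94  104=67  105=8  106=29  107=80  108=18
Waiting = turnaround − burst: 101=29, 102=41, 103=80, 104=54, 105=0, 106=18, 107=67, 108=8
Total waiting = 29 + 41 + 80 + 54 + 0 + 18 + 67 + 8 = 297

297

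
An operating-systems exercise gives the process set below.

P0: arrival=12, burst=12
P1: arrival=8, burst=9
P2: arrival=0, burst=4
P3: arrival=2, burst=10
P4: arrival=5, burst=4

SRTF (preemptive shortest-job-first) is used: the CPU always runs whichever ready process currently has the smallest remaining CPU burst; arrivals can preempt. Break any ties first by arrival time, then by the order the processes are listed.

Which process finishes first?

P2

Timeline: | P2 0-4 | P3 4-5 | P4 5-9 | P3 9-18 | P1 18-27 | P0 27-39 |
Completion: P0=39  P1=27  P2=4  P3=18  P4=9
Turnaround (C−A): P0=27  P1=19  P2=4  P3=16  P4=4
Finish order: P2 → P4 → P3 → P1 → P0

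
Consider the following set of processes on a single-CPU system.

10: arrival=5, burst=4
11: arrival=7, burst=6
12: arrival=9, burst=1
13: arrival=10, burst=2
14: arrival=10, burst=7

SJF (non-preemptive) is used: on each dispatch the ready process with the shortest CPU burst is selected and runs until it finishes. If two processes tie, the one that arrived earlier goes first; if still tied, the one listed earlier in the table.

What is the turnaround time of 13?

Timeline: | idle 0-5 | 10 5-9 | 12 9-10 | 13 10-12 | 11 12-18 | 14 18-25 |
Completion: 10=9  11=18  12=10  13=12  14=25
Turnaround (C−A): 10=4  11=11  12=1  13=2  14=15
Turnaround(13) = completion − arrival = 12 − 10 = 2

2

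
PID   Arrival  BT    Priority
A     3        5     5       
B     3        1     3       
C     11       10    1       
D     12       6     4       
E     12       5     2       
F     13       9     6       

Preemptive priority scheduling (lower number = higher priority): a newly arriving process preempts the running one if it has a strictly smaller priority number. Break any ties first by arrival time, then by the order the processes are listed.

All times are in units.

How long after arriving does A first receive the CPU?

1

Gantt: | idle 0-3 | B 3-4 | A 4-9 | idle 9-11 | C 11-21 | E 21-26 | D 26-32 | F 32-41 |
Completion: A=9  B=4  C=21  D=32  E=26  F=41
Turnaround (C−A): A=6  B=1  C=10  D=20  E=14  F=28
Response(A) = first start − arrival = 4 − 3 = 1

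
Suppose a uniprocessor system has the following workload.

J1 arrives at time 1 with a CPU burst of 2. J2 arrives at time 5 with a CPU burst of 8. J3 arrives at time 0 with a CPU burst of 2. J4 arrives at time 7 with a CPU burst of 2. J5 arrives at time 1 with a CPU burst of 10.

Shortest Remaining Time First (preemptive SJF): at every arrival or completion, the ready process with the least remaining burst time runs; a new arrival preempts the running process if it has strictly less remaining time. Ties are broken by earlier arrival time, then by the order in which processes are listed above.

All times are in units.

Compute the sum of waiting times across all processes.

16

Timeline: | J3 0-2 | J1 2-4 | J5 4-5 | J2 5-7 | J4 7-9 | J2 9-15 | J5 15-24 |
Completion: J1=4  J2=15  J3=2  J4=9  J5=24
Waiting = turnaround − burst: J1=1, J2=2, J3=0, J4=0, J5=13
Total waiting = 1 + 2 + 0 + 0 + 13 = 16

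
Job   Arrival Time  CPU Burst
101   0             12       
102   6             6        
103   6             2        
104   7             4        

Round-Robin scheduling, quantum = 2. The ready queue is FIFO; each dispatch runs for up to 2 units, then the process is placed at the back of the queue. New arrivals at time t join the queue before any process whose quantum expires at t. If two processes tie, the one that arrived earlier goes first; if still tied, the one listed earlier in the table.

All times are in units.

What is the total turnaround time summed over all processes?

Gantt: | 101 0-6 | 102 6-8 | 103 8-10 | 101 10-12 | 104 12-14 | 102 14-16 | 101 16-18 | 104 18-20 | 102 20-22 | 101 22-24 |
Completion: 101=24  102=22  103=10  104=20
Turnaround = completion − arrival: 101=24, 102=16, 103=4, 104=13
Total turnaround = 24 + 16 + 4 + 13 = 57

57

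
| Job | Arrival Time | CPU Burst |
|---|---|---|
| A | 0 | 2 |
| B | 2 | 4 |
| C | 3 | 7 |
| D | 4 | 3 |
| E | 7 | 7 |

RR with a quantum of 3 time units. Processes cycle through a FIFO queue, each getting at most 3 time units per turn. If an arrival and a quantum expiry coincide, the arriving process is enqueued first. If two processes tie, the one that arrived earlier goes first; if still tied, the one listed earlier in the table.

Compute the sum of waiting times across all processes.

Schedule: | A 0-2 | B 2-5 | C 5-8 | D 8-11 | B 11-12 | E 12-15 | C 15-18 | E 18-21 | C 21-22 | E 22-23 |
Completion: A=2  B=12  C=22  D=11  E=23
Turnaround (C−A): A=2  B=10  C=19  D=7  E=16
Waiting = turnaround − burst: A=0, B=6, C=12, D=4, E=9
Total waiting = 0 + 6 + 12 + 4 + 9 = 31

31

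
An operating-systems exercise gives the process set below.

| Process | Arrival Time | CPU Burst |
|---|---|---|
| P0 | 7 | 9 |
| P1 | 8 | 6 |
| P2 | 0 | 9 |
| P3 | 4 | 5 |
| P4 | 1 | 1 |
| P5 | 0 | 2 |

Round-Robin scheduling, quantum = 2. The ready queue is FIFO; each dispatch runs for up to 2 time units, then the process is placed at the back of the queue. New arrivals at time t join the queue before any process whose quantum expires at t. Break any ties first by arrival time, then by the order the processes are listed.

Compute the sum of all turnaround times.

Timeline: | P2 0-2 | P5 2-4 | P4 4-5 | P2 5-7 | P3 7-9 | P0 9-11 | P2 11-13 | P1 13-15 | P3 15-17 | P0 17-19 | P2 19-21 | P1 21-23 | P3 23-24 | P0 24-26 | P2 26-27 | P1 27-29 | P0 29-32 |
Completion: P0=32  P1=29  P2=27  P3=24  P4=5  P5=4
Turnaround = completion − arrival: P0=25, P1=21, P2=27, P3=20, P4=4, P5=4
Total turnaround = 25 + 21 + 27 + 20 + 4 + 4 = 101

101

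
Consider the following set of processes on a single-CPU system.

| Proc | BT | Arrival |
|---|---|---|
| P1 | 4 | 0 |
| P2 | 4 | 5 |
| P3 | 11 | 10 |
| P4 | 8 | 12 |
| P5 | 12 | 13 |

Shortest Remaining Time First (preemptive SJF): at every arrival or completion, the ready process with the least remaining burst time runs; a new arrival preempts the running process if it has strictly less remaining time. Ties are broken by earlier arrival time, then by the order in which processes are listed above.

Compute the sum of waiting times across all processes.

Timeline: | P1 0-4 | idle 4-5 | P2 5-9 | idle 9-10 | P3 10-12 | P4 12-20 | P3 20-29 | P5 29-41 |
Completion: P1=4  P2=9  P3=29  P4=20  P5=41
Waiting = turnaround − burst: P1=0, P2=0, P3=8, P4=0, P5=16
Total waiting = 0 + 0 + 8 + 0 + 16 = 24

24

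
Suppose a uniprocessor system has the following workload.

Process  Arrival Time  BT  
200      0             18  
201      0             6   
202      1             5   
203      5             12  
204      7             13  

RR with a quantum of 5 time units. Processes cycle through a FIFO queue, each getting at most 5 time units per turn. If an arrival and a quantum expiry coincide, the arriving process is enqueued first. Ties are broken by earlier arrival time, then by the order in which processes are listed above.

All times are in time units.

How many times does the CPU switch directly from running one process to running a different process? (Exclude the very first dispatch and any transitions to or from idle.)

12

Gantt: | 200 0-5 | 201 5-10 | 202 10-15 | 203 15-20 | 200 20-25 | 204 25-30 | 201 30-31 | 203 31-36 | 200 36-41 | 204 41-46 | 203 46-48 | 200 48-51 | 204 51-54 |
Completion: 200=51  201=31  202=15  203=48  204=54
Turnaround (C−A): 200=51  201=31  202=14  203=43  204=47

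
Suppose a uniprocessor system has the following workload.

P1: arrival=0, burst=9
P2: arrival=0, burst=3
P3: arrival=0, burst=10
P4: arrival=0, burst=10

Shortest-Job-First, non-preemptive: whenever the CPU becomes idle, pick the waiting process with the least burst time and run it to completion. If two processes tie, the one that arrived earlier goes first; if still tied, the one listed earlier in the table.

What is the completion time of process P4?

32

Schedule: | P2 0-3 | P1 3-12 | P3 12-22 | P4 22-32 |
Completion: P1=12  P2=3  P3=22  P4=32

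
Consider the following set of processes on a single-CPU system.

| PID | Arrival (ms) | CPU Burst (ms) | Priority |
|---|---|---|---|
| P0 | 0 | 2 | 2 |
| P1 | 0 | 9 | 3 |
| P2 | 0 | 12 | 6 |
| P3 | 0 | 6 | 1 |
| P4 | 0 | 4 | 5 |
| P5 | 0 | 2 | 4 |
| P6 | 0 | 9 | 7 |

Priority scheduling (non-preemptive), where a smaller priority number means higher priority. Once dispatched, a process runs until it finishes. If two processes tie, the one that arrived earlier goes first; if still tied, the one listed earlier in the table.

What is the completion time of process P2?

35

Schedule: | P3 0-6 | P0 6-8 | P1 8-17 | P5 17-19 | P4 19-23 | P2 23-35 | P6 35-44 |
Completion: P0=8  P1=17  P2=35  P3=6  P4=23  P5=19  P6=44
Turnaround (C−A): P0=8  P1=17  P2=35  P3=6  P4=23  P5=19  P6=44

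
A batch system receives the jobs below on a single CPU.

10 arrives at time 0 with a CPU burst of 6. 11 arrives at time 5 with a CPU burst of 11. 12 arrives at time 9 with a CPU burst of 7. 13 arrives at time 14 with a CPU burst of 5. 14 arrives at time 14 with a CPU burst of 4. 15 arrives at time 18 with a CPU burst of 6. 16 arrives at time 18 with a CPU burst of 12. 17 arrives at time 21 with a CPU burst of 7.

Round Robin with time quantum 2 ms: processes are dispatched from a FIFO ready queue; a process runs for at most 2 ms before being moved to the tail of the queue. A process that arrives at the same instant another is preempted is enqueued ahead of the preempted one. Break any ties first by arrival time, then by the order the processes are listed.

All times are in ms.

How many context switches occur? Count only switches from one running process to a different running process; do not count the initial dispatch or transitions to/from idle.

Schedule: | 10 0-6 | 11 6-10 | 12 10-12 | 11 12-14 | 12 14-16 | 13 16-18 | 14 18-20 | 11 20-22 | 12 22-24 | 15 24-26 | 16 26-28 | 13 28-30 | 14 30-32 | 17 32-34 | 11 34-36 | 12 36-37 | 15 37-39 | 16 39-41 | 13 41-42 | 17 42-44 | 11 44-45 | 15 45-47 | 16 47-49 | 17 49-51 | 16 51-53 | 17 53-54 | 16 54-58 |
Completion: 10=6  11=45  12=37  13=42  14=32  15=47  16=58  17=54

26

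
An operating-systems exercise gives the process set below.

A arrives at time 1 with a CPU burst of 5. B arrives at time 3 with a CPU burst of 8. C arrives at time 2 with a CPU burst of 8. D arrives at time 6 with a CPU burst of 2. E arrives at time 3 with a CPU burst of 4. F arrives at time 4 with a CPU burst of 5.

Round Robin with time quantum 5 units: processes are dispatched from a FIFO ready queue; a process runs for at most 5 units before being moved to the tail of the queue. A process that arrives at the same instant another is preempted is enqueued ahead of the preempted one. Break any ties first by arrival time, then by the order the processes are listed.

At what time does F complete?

Timeline: | idle 0-1 | A 1-6 | C 6-11 | B 11-16 | E 16-20 | F 20-25 | D 25-27 | C 27-30 | B 30-33 |
Completion: A=6  B=33  C=30  D=27  E=20  F=25

25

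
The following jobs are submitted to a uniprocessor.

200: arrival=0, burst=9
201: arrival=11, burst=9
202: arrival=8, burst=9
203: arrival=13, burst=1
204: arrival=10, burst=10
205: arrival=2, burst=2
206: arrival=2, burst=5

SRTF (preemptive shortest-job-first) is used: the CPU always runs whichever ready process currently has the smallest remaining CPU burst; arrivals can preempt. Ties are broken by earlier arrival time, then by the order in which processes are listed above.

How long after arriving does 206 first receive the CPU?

Gantt: | 200 0-2 | 205 2-4 | 206 4-9 | 200 9-13 | 203 13-14 | 200 14-17 | 202 17-26 | 201 26-35 | 204 35-45 |
Completion: 200=17  201=35  202=26  203=14  204=45  205=4  206=9
Turnaround (C−A): 200=17  201=24  202=18  203=1  204=35  205=2  206=7
Response(206) = first start − arrival = 4 − 2 = 2

2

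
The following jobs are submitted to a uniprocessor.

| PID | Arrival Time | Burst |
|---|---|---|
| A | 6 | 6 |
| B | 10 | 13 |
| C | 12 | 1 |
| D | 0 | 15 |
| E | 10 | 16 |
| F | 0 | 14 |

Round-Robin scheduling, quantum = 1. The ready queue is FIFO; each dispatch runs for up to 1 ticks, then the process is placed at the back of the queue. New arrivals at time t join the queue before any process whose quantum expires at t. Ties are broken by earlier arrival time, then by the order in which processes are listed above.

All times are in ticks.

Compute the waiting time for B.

Timeline: | D 0-1 | F 1-2 | D 2-3 | F 3-4 | D 4-5 | F 5-6 | D 6-7 | A 7-8 | F 8-9 | D 9-10 | A 10-11 | F 11-12 | B 12-13 | E 13-14 | D 14-15 | A 15-16 | C 16-17 | F 17-18 | B 18-19 | E 19-20 | D 20-21 | A 21-22 | F 22-23 | B 23-24 | E 24-25 | D 25-26 | A 26-27 | F 27-28 | B 28-29 | E 29-30 | D 30-31 | A 31-32 | F 32-33 | B 33-34 | E 34-35 | D 35-36 | F 36-37 | B 37-38 | E 38-39 | D 39-40 | F 40-41 | B 41-42 | E 42-43 | D 43-44 | F 44-45 | B 45-46 | E 46-47 | D 47-48 | F 48-49 | B 49-50 | E 50-51 | D 51-52 | F 52-53 | B 53-54 | E 54-55 | D 55-56 | B 56-57 | E 57-58 | B 58-59 | E 59-60 | B 60-61 | E 61-65 |
Completion: A=32  B=61  C=17  D=56  E=65  F=53
Turnaround (C−A): A=26  B=51  C=5  D=56  E=55  F=53
Waiting(B) = turnaround − burst = 51 − 13 = 38

38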